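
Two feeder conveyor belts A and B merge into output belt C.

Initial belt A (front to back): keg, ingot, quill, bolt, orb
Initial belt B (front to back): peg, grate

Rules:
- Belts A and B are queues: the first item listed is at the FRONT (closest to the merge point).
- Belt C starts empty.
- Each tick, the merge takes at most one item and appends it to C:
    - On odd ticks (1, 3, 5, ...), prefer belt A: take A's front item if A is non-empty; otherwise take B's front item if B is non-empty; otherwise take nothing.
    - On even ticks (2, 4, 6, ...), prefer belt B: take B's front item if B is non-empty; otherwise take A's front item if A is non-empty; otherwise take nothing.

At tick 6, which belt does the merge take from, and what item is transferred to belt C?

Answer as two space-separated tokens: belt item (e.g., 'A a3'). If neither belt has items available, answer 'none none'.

Tick 1: prefer A, take keg from A; A=[ingot,quill,bolt,orb] B=[peg,grate] C=[keg]
Tick 2: prefer B, take peg from B; A=[ingot,quill,bolt,orb] B=[grate] C=[keg,peg]
Tick 3: prefer A, take ingot from A; A=[quill,bolt,orb] B=[grate] C=[keg,peg,ingot]
Tick 4: prefer B, take grate from B; A=[quill,bolt,orb] B=[-] C=[keg,peg,ingot,grate]
Tick 5: prefer A, take quill from A; A=[bolt,orb] B=[-] C=[keg,peg,ingot,grate,quill]
Tick 6: prefer B, take bolt from A; A=[orb] B=[-] C=[keg,peg,ingot,grate,quill,bolt]

Answer: A bolt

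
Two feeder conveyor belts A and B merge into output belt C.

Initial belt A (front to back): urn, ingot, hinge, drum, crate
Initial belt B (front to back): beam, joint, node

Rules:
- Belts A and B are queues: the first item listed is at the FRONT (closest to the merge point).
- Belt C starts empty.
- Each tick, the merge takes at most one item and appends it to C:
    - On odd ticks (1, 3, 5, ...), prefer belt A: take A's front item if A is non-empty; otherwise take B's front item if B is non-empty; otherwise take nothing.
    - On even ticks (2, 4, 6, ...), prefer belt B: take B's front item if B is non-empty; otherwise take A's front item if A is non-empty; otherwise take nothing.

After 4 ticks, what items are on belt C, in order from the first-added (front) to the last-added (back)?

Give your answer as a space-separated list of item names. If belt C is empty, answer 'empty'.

Tick 1: prefer A, take urn from A; A=[ingot,hinge,drum,crate] B=[beam,joint,node] C=[urn]
Tick 2: prefer B, take beam from B; A=[ingot,hinge,drum,crate] B=[joint,node] C=[urn,beam]
Tick 3: prefer A, take ingot from A; A=[hinge,drum,crate] B=[joint,node] C=[urn,beam,ingot]
Tick 4: prefer B, take joint from B; A=[hinge,drum,crate] B=[node] C=[urn,beam,ingot,joint]

Answer: urn beam ingot joint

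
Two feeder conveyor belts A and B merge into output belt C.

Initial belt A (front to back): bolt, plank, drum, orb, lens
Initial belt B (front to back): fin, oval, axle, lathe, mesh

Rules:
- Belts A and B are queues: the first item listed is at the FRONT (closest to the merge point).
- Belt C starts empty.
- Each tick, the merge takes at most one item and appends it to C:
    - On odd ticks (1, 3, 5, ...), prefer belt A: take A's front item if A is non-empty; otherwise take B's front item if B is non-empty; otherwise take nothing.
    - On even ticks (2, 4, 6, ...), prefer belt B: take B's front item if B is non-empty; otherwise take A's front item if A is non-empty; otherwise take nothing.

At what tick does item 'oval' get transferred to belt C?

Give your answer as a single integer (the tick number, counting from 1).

Answer: 4

Derivation:
Tick 1: prefer A, take bolt from A; A=[plank,drum,orb,lens] B=[fin,oval,axle,lathe,mesh] C=[bolt]
Tick 2: prefer B, take fin from B; A=[plank,drum,orb,lens] B=[oval,axle,lathe,mesh] C=[bolt,fin]
Tick 3: prefer A, take plank from A; A=[drum,orb,lens] B=[oval,axle,lathe,mesh] C=[bolt,fin,plank]
Tick 4: prefer B, take oval from B; A=[drum,orb,lens] B=[axle,lathe,mesh] C=[bolt,fin,plank,oval]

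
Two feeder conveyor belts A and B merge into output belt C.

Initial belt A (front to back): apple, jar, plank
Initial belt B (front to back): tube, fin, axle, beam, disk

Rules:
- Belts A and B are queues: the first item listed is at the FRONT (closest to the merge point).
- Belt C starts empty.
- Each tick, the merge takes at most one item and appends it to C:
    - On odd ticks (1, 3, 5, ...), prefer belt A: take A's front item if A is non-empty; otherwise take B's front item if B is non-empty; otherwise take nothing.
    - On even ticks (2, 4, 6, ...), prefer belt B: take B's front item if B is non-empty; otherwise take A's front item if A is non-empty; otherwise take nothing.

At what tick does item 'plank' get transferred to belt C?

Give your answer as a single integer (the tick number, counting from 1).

Tick 1: prefer A, take apple from A; A=[jar,plank] B=[tube,fin,axle,beam,disk] C=[apple]
Tick 2: prefer B, take tube from B; A=[jar,plank] B=[fin,axle,beam,disk] C=[apple,tube]
Tick 3: prefer A, take jar from A; A=[plank] B=[fin,axle,beam,disk] C=[apple,tube,jar]
Tick 4: prefer B, take fin from B; A=[plank] B=[axle,beam,disk] C=[apple,tube,jar,fin]
Tick 5: prefer A, take plank from A; A=[-] B=[axle,beam,disk] C=[apple,tube,jar,fin,plank]

Answer: 5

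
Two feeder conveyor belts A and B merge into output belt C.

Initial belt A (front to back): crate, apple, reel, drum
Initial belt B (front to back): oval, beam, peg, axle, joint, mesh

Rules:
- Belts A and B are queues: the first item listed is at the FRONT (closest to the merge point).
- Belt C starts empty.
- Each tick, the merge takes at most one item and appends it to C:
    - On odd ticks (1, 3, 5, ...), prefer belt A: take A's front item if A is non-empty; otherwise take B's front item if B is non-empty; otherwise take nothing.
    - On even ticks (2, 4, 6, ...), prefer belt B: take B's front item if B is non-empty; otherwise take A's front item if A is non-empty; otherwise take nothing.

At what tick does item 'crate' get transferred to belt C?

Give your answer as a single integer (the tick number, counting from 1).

Answer: 1

Derivation:
Tick 1: prefer A, take crate from A; A=[apple,reel,drum] B=[oval,beam,peg,axle,joint,mesh] C=[crate]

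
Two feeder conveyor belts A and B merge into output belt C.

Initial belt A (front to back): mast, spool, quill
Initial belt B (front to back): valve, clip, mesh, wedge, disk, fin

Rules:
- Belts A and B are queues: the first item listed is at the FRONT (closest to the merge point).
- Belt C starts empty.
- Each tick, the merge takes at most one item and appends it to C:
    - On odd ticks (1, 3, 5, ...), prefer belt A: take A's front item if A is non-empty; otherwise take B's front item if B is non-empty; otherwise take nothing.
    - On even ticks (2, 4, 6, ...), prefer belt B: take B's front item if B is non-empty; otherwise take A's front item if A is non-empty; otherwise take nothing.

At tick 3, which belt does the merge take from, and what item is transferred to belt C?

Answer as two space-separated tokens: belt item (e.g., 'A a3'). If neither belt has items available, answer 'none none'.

Answer: A spool

Derivation:
Tick 1: prefer A, take mast from A; A=[spool,quill] B=[valve,clip,mesh,wedge,disk,fin] C=[mast]
Tick 2: prefer B, take valve from B; A=[spool,quill] B=[clip,mesh,wedge,disk,fin] C=[mast,valve]
Tick 3: prefer A, take spool from A; A=[quill] B=[clip,mesh,wedge,disk,fin] C=[mast,valve,spool]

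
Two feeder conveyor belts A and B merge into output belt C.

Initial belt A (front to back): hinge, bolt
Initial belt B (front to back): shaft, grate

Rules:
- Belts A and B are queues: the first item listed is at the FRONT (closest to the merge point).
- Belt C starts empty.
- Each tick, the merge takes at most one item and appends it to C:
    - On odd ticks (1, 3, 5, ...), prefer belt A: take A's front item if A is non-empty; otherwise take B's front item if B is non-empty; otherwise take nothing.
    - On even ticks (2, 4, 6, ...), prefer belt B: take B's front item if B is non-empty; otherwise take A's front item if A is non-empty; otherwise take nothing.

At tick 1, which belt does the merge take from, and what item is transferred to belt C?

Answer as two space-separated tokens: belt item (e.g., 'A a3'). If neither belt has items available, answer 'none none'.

Tick 1: prefer A, take hinge from A; A=[bolt] B=[shaft,grate] C=[hinge]

Answer: A hinge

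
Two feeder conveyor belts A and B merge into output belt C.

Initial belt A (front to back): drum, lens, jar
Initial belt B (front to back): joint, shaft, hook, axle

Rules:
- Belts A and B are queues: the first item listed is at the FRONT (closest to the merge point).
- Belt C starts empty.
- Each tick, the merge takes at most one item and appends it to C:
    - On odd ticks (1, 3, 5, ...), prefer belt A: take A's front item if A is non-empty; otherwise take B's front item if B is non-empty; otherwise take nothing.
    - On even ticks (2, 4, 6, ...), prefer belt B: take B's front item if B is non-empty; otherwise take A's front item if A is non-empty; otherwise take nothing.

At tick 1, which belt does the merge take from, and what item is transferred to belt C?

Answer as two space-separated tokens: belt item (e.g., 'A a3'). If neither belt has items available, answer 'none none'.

Answer: A drum

Derivation:
Tick 1: prefer A, take drum from A; A=[lens,jar] B=[joint,shaft,hook,axle] C=[drum]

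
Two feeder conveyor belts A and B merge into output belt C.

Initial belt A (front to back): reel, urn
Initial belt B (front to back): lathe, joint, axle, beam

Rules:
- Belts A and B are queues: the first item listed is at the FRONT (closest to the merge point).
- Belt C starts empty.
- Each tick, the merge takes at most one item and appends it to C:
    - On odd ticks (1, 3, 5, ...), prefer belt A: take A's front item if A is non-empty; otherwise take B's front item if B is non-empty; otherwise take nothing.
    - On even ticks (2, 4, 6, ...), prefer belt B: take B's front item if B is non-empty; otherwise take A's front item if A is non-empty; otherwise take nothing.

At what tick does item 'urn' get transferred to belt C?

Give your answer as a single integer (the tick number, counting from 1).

Answer: 3

Derivation:
Tick 1: prefer A, take reel from A; A=[urn] B=[lathe,joint,axle,beam] C=[reel]
Tick 2: prefer B, take lathe from B; A=[urn] B=[joint,axle,beam] C=[reel,lathe]
Tick 3: prefer A, take urn from A; A=[-] B=[joint,axle,beam] C=[reel,lathe,urn]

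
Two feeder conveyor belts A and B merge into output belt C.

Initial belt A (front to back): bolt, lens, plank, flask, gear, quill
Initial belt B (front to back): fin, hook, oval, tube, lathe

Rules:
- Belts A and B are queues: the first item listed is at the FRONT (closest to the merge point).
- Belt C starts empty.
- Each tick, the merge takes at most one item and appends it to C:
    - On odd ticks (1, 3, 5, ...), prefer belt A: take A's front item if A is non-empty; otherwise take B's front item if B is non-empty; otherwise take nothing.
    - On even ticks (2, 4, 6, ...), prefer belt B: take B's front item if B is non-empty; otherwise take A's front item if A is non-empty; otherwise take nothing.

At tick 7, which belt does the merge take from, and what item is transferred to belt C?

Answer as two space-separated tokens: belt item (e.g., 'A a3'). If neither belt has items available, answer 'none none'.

Tick 1: prefer A, take bolt from A; A=[lens,plank,flask,gear,quill] B=[fin,hook,oval,tube,lathe] C=[bolt]
Tick 2: prefer B, take fin from B; A=[lens,plank,flask,gear,quill] B=[hook,oval,tube,lathe] C=[bolt,fin]
Tick 3: prefer A, take lens from A; A=[plank,flask,gear,quill] B=[hook,oval,tube,lathe] C=[bolt,fin,lens]
Tick 4: prefer B, take hook from B; A=[plank,flask,gear,quill] B=[oval,tube,lathe] C=[bolt,fin,lens,hook]
Tick 5: prefer A, take plank from A; A=[flask,gear,quill] B=[oval,tube,lathe] C=[bolt,fin,lens,hook,plank]
Tick 6: prefer B, take oval from B; A=[flask,gear,quill] B=[tube,lathe] C=[bolt,fin,lens,hook,plank,oval]
Tick 7: prefer A, take flask from A; A=[gear,quill] B=[tube,lathe] C=[bolt,fin,lens,hook,plank,oval,flask]

Answer: A flask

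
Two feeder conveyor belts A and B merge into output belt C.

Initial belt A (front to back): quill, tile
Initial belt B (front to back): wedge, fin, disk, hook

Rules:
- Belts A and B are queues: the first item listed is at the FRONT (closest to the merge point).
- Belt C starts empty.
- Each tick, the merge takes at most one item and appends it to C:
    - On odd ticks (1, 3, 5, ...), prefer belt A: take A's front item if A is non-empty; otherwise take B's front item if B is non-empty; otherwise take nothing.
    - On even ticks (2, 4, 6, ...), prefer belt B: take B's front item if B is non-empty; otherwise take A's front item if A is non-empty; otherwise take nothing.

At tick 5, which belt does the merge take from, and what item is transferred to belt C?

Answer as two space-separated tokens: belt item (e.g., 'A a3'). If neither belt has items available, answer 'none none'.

Tick 1: prefer A, take quill from A; A=[tile] B=[wedge,fin,disk,hook] C=[quill]
Tick 2: prefer B, take wedge from B; A=[tile] B=[fin,disk,hook] C=[quill,wedge]
Tick 3: prefer A, take tile from A; A=[-] B=[fin,disk,hook] C=[quill,wedge,tile]
Tick 4: prefer B, take fin from B; A=[-] B=[disk,hook] C=[quill,wedge,tile,fin]
Tick 5: prefer A, take disk from B; A=[-] B=[hook] C=[quill,wedge,tile,fin,disk]

Answer: B disk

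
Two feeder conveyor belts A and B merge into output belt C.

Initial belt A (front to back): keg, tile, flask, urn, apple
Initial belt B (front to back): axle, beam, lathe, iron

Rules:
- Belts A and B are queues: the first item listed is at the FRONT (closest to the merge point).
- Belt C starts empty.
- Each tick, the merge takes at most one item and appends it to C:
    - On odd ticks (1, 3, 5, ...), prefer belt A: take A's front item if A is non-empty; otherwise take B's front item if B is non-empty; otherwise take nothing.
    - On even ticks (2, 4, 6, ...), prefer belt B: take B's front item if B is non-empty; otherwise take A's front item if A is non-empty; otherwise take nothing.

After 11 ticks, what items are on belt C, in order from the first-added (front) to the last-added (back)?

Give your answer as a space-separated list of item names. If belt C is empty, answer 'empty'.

Answer: keg axle tile beam flask lathe urn iron apple

Derivation:
Tick 1: prefer A, take keg from A; A=[tile,flask,urn,apple] B=[axle,beam,lathe,iron] C=[keg]
Tick 2: prefer B, take axle from B; A=[tile,flask,urn,apple] B=[beam,lathe,iron] C=[keg,axle]
Tick 3: prefer A, take tile from A; A=[flask,urn,apple] B=[beam,lathe,iron] C=[keg,axle,tile]
Tick 4: prefer B, take beam from B; A=[flask,urn,apple] B=[lathe,iron] C=[keg,axle,tile,beam]
Tick 5: prefer A, take flask from A; A=[urn,apple] B=[lathe,iron] C=[keg,axle,tile,beam,flask]
Tick 6: prefer B, take lathe from B; A=[urn,apple] B=[iron] C=[keg,axle,tile,beam,flask,lathe]
Tick 7: prefer A, take urn from A; A=[apple] B=[iron] C=[keg,axle,tile,beam,flask,lathe,urn]
Tick 8: prefer B, take iron from B; A=[apple] B=[-] C=[keg,axle,tile,beam,flask,lathe,urn,iron]
Tick 9: prefer A, take apple from A; A=[-] B=[-] C=[keg,axle,tile,beam,flask,lathe,urn,iron,apple]
Tick 10: prefer B, both empty, nothing taken; A=[-] B=[-] C=[keg,axle,tile,beam,flask,lathe,urn,iron,apple]
Tick 11: prefer A, both empty, nothing taken; A=[-] B=[-] C=[keg,axle,tile,beam,flask,lathe,urn,iron,apple]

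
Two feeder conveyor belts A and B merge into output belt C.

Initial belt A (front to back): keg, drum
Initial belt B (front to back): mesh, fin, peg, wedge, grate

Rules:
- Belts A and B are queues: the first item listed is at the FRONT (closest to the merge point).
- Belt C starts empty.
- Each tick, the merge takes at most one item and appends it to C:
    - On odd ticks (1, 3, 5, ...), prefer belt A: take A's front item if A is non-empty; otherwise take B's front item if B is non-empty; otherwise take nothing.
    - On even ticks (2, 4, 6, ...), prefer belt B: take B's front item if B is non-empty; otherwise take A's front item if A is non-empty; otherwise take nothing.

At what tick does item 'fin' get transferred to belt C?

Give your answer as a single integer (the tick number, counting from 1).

Answer: 4

Derivation:
Tick 1: prefer A, take keg from A; A=[drum] B=[mesh,fin,peg,wedge,grate] C=[keg]
Tick 2: prefer B, take mesh from B; A=[drum] B=[fin,peg,wedge,grate] C=[keg,mesh]
Tick 3: prefer A, take drum from A; A=[-] B=[fin,peg,wedge,grate] C=[keg,mesh,drum]
Tick 4: prefer B, take fin from B; A=[-] B=[peg,wedge,grate] C=[keg,mesh,drum,fin]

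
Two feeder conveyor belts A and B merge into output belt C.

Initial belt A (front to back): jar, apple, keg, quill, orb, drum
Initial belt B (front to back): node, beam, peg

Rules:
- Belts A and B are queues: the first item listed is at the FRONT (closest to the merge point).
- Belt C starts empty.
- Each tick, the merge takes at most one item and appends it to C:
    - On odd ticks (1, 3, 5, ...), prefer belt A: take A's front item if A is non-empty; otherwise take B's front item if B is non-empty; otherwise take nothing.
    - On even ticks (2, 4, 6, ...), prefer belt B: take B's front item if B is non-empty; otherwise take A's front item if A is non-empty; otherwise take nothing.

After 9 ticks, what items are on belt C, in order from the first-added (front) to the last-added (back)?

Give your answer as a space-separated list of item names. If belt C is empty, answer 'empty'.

Tick 1: prefer A, take jar from A; A=[apple,keg,quill,orb,drum] B=[node,beam,peg] C=[jar]
Tick 2: prefer B, take node from B; A=[apple,keg,quill,orb,drum] B=[beam,peg] C=[jar,node]
Tick 3: prefer A, take apple from A; A=[keg,quill,orb,drum] B=[beam,peg] C=[jar,node,apple]
Tick 4: prefer B, take beam from B; A=[keg,quill,orb,drum] B=[peg] C=[jar,node,apple,beam]
Tick 5: prefer A, take keg from A; A=[quill,orb,drum] B=[peg] C=[jar,node,apple,beam,keg]
Tick 6: prefer B, take peg from B; A=[quill,orb,drum] B=[-] C=[jar,node,apple,beam,keg,peg]
Tick 7: prefer A, take quill from A; A=[orb,drum] B=[-] C=[jar,node,apple,beam,keg,peg,quill]
Tick 8: prefer B, take orb from A; A=[drum] B=[-] C=[jar,node,apple,beam,keg,peg,quill,orb]
Tick 9: prefer A, take drum from A; A=[-] B=[-] C=[jar,node,apple,beam,keg,peg,quill,orb,drum]

Answer: jar node apple beam keg peg quill orb drum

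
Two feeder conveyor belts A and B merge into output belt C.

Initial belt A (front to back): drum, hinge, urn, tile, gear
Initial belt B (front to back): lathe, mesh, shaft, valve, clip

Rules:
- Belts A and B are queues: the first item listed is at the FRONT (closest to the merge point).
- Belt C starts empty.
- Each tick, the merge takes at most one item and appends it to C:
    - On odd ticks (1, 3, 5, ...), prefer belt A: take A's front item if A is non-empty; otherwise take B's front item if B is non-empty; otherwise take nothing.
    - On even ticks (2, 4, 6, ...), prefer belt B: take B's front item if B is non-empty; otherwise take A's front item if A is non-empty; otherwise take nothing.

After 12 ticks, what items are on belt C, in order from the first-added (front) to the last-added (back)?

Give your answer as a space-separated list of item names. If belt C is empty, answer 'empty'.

Answer: drum lathe hinge mesh urn shaft tile valve gear clip

Derivation:
Tick 1: prefer A, take drum from A; A=[hinge,urn,tile,gear] B=[lathe,mesh,shaft,valve,clip] C=[drum]
Tick 2: prefer B, take lathe from B; A=[hinge,urn,tile,gear] B=[mesh,shaft,valve,clip] C=[drum,lathe]
Tick 3: prefer A, take hinge from A; A=[urn,tile,gear] B=[mesh,shaft,valve,clip] C=[drum,lathe,hinge]
Tick 4: prefer B, take mesh from B; A=[urn,tile,gear] B=[shaft,valve,clip] C=[drum,lathe,hinge,mesh]
Tick 5: prefer A, take urn from A; A=[tile,gear] B=[shaft,valve,clip] C=[drum,lathe,hinge,mesh,urn]
Tick 6: prefer B, take shaft from B; A=[tile,gear] B=[valve,clip] C=[drum,lathe,hinge,mesh,urn,shaft]
Tick 7: prefer A, take tile from A; A=[gear] B=[valve,clip] C=[drum,lathe,hinge,mesh,urn,shaft,tile]
Tick 8: prefer B, take valve from B; A=[gear] B=[clip] C=[drum,lathe,hinge,mesh,urn,shaft,tile,valve]
Tick 9: prefer A, take gear from A; A=[-] B=[clip] C=[drum,lathe,hinge,mesh,urn,shaft,tile,valve,gear]
Tick 10: prefer B, take clip from B; A=[-] B=[-] C=[drum,lathe,hinge,mesh,urn,shaft,tile,valve,gear,clip]
Tick 11: prefer A, both empty, nothing taken; A=[-] B=[-] C=[drum,lathe,hinge,mesh,urn,shaft,tile,valve,gear,clip]
Tick 12: prefer B, both empty, nothing taken; A=[-] B=[-] C=[drum,lathe,hinge,mesh,urn,shaft,tile,valve,gear,clip]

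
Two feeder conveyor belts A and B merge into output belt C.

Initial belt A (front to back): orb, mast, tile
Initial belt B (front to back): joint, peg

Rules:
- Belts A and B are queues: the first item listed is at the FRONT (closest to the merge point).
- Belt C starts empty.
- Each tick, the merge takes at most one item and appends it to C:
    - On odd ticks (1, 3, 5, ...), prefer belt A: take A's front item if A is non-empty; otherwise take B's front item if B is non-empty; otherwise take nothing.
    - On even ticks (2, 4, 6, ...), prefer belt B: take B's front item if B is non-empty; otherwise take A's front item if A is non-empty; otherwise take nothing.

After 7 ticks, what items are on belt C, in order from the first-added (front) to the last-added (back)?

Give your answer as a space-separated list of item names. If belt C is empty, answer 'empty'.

Answer: orb joint mast peg tile

Derivation:
Tick 1: prefer A, take orb from A; A=[mast,tile] B=[joint,peg] C=[orb]
Tick 2: prefer B, take joint from B; A=[mast,tile] B=[peg] C=[orb,joint]
Tick 3: prefer A, take mast from A; A=[tile] B=[peg] C=[orb,joint,mast]
Tick 4: prefer B, take peg from B; A=[tile] B=[-] C=[orb,joint,mast,peg]
Tick 5: prefer A, take tile from A; A=[-] B=[-] C=[orb,joint,mast,peg,tile]
Tick 6: prefer B, both empty, nothing taken; A=[-] B=[-] C=[orb,joint,mast,peg,tile]
Tick 7: prefer A, both empty, nothing taken; A=[-] B=[-] C=[orb,joint,mast,peg,tile]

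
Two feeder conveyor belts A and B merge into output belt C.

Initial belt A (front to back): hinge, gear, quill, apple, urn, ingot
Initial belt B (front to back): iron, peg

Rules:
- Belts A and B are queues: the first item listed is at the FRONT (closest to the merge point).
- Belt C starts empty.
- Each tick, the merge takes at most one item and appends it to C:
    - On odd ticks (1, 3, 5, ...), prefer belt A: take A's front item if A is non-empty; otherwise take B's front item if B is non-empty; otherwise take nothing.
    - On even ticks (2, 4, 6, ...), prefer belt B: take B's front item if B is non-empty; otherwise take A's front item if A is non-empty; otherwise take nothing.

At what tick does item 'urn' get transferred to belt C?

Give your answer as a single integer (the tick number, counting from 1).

Answer: 7

Derivation:
Tick 1: prefer A, take hinge from A; A=[gear,quill,apple,urn,ingot] B=[iron,peg] C=[hinge]
Tick 2: prefer B, take iron from B; A=[gear,quill,apple,urn,ingot] B=[peg] C=[hinge,iron]
Tick 3: prefer A, take gear from A; A=[quill,apple,urn,ingot] B=[peg] C=[hinge,iron,gear]
Tick 4: prefer B, take peg from B; A=[quill,apple,urn,ingot] B=[-] C=[hinge,iron,gear,peg]
Tick 5: prefer A, take quill from A; A=[apple,urn,ingot] B=[-] C=[hinge,iron,gear,peg,quill]
Tick 6: prefer B, take apple from A; A=[urn,ingot] B=[-] C=[hinge,iron,gear,peg,quill,apple]
Tick 7: prefer A, take urn from A; A=[ingot] B=[-] C=[hinge,iron,gear,peg,quill,apple,urn]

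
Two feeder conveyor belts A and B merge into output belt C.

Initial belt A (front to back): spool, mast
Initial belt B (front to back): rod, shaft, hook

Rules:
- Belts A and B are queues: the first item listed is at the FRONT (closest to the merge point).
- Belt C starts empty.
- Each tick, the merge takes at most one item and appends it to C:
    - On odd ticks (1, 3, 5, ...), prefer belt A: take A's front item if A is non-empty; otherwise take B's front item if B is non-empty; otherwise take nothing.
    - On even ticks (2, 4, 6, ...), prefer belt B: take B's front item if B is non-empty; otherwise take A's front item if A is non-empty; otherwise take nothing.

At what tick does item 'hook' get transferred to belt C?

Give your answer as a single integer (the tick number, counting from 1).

Tick 1: prefer A, take spool from A; A=[mast] B=[rod,shaft,hook] C=[spool]
Tick 2: prefer B, take rod from B; A=[mast] B=[shaft,hook] C=[spool,rod]
Tick 3: prefer A, take mast from A; A=[-] B=[shaft,hook] C=[spool,rod,mast]
Tick 4: prefer B, take shaft from B; A=[-] B=[hook] C=[spool,rod,mast,shaft]
Tick 5: prefer A, take hook from B; A=[-] B=[-] C=[spool,rod,mast,shaft,hook]

Answer: 5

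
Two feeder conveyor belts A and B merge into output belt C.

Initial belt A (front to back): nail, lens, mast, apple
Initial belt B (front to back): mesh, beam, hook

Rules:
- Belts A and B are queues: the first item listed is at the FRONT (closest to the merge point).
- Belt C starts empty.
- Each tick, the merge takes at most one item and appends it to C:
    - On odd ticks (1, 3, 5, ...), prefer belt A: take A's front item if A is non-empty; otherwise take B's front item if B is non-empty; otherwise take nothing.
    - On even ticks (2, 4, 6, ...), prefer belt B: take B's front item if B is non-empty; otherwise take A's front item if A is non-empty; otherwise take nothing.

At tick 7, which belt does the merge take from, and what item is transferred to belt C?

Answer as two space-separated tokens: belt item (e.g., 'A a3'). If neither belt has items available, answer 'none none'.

Tick 1: prefer A, take nail from A; A=[lens,mast,apple] B=[mesh,beam,hook] C=[nail]
Tick 2: prefer B, take mesh from B; A=[lens,mast,apple] B=[beam,hook] C=[nail,mesh]
Tick 3: prefer A, take lens from A; A=[mast,apple] B=[beam,hook] C=[nail,mesh,lens]
Tick 4: prefer B, take beam from B; A=[mast,apple] B=[hook] C=[nail,mesh,lens,beam]
Tick 5: prefer A, take mast from A; A=[apple] B=[hook] C=[nail,mesh,lens,beam,mast]
Tick 6: prefer B, take hook from B; A=[apple] B=[-] C=[nail,mesh,lens,beam,mast,hook]
Tick 7: prefer A, take apple from A; A=[-] B=[-] C=[nail,mesh,lens,beam,mast,hook,apple]

Answer: A apple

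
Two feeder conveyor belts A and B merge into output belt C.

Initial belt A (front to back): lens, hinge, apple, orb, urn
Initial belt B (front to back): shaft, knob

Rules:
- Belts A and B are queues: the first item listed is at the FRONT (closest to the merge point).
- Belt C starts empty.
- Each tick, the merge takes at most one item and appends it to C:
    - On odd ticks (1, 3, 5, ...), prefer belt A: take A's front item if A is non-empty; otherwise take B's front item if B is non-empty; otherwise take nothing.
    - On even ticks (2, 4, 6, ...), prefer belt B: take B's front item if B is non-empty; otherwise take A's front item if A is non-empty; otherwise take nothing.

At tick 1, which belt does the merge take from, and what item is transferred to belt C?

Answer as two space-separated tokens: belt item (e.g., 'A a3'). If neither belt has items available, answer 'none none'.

Answer: A lens

Derivation:
Tick 1: prefer A, take lens from A; A=[hinge,apple,orb,urn] B=[shaft,knob] C=[lens]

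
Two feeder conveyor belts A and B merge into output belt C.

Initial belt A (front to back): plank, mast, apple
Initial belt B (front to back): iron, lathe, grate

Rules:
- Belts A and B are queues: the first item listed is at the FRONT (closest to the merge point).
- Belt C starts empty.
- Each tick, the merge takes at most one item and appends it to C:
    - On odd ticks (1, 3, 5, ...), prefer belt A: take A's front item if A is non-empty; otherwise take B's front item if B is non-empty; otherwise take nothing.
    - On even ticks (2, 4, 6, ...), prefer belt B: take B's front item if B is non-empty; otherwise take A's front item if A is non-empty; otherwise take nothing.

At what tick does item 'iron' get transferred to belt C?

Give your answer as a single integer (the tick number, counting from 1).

Tick 1: prefer A, take plank from A; A=[mast,apple] B=[iron,lathe,grate] C=[plank]
Tick 2: prefer B, take iron from B; A=[mast,apple] B=[lathe,grate] C=[plank,iron]

Answer: 2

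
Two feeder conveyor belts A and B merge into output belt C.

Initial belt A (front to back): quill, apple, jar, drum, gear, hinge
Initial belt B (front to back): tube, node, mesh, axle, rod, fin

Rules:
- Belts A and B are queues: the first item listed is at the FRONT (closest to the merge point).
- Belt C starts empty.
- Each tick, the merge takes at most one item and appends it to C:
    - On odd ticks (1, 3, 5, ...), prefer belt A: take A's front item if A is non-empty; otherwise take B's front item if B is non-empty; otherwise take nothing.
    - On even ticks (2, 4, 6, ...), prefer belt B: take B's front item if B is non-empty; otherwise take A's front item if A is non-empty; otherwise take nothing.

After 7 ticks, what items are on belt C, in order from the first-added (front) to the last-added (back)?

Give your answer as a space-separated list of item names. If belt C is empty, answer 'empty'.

Answer: quill tube apple node jar mesh drum

Derivation:
Tick 1: prefer A, take quill from A; A=[apple,jar,drum,gear,hinge] B=[tube,node,mesh,axle,rod,fin] C=[quill]
Tick 2: prefer B, take tube from B; A=[apple,jar,drum,gear,hinge] B=[node,mesh,axle,rod,fin] C=[quill,tube]
Tick 3: prefer A, take apple from A; A=[jar,drum,gear,hinge] B=[node,mesh,axle,rod,fin] C=[quill,tube,apple]
Tick 4: prefer B, take node from B; A=[jar,drum,gear,hinge] B=[mesh,axle,rod,fin] C=[quill,tube,apple,node]
Tick 5: prefer A, take jar from A; A=[drum,gear,hinge] B=[mesh,axle,rod,fin] C=[quill,tube,apple,node,jar]
Tick 6: prefer B, take mesh from B; A=[drum,gear,hinge] B=[axle,rod,fin] C=[quill,tube,apple,node,jar,mesh]
Tick 7: prefer A, take drum from A; A=[gear,hinge] B=[axle,rod,fin] C=[quill,tube,apple,node,jar,mesh,drum]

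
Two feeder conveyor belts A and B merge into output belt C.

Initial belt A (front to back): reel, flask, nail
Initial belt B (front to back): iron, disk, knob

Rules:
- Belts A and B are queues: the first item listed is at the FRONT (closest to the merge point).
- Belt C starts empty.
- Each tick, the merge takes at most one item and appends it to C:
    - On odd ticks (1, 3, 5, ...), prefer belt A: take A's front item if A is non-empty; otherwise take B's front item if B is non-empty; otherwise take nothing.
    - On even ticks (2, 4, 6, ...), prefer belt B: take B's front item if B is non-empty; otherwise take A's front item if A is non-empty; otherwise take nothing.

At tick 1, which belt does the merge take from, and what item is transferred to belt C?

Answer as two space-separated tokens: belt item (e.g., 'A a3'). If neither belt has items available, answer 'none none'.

Answer: A reel

Derivation:
Tick 1: prefer A, take reel from A; A=[flask,nail] B=[iron,disk,knob] C=[reel]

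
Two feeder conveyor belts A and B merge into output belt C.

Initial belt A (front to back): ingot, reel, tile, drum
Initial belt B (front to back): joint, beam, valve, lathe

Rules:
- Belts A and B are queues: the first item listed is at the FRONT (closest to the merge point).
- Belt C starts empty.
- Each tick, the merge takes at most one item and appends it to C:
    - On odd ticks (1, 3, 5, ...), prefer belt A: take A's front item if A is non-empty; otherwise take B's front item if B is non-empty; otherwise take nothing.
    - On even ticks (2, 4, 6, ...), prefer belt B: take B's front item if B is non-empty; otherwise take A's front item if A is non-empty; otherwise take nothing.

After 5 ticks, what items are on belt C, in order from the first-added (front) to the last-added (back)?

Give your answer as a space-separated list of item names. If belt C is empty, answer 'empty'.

Answer: ingot joint reel beam tile

Derivation:
Tick 1: prefer A, take ingot from A; A=[reel,tile,drum] B=[joint,beam,valve,lathe] C=[ingot]
Tick 2: prefer B, take joint from B; A=[reel,tile,drum] B=[beam,valve,lathe] C=[ingot,joint]
Tick 3: prefer A, take reel from A; A=[tile,drum] B=[beam,valve,lathe] C=[ingot,joint,reel]
Tick 4: prefer B, take beam from B; A=[tile,drum] B=[valve,lathe] C=[ingot,joint,reel,beam]
Tick 5: prefer A, take tile from A; A=[drum] B=[valve,lathe] C=[ingot,joint,reel,beam,tile]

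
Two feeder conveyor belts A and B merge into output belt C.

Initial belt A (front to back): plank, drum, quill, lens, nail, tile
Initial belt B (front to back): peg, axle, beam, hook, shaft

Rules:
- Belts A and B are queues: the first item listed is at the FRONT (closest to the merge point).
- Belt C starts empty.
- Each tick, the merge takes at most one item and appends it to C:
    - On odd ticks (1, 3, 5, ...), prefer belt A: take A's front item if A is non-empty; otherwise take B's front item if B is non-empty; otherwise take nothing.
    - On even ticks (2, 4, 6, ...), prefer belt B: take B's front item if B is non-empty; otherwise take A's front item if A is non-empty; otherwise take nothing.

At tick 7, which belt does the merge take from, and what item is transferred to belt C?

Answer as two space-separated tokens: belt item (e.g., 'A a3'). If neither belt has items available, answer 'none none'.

Tick 1: prefer A, take plank from A; A=[drum,quill,lens,nail,tile] B=[peg,axle,beam,hook,shaft] C=[plank]
Tick 2: prefer B, take peg from B; A=[drum,quill,lens,nail,tile] B=[axle,beam,hook,shaft] C=[plank,peg]
Tick 3: prefer A, take drum from A; A=[quill,lens,nail,tile] B=[axle,beam,hook,shaft] C=[plank,peg,drum]
Tick 4: prefer B, take axle from B; A=[quill,lens,nail,tile] B=[beam,hook,shaft] C=[plank,peg,drum,axle]
Tick 5: prefer A, take quill from A; A=[lens,nail,tile] B=[beam,hook,shaft] C=[plank,peg,drum,axle,quill]
Tick 6: prefer B, take beam from B; A=[lens,nail,tile] B=[hook,shaft] C=[plank,peg,drum,axle,quill,beam]
Tick 7: prefer A, take lens from A; A=[nail,tile] B=[hook,shaft] C=[plank,peg,drum,axle,quill,beam,lens]

Answer: A lens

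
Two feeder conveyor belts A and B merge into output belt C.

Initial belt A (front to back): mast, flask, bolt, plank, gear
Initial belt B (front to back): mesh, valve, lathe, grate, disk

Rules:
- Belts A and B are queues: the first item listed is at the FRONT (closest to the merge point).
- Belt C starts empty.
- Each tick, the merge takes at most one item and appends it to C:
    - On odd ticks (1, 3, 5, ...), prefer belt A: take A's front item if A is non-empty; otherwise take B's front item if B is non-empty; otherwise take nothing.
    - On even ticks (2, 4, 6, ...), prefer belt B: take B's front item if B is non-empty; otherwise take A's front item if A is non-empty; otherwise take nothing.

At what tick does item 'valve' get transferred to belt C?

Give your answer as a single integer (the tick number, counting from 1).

Tick 1: prefer A, take mast from A; A=[flask,bolt,plank,gear] B=[mesh,valve,lathe,grate,disk] C=[mast]
Tick 2: prefer B, take mesh from B; A=[flask,bolt,plank,gear] B=[valve,lathe,grate,disk] C=[mast,mesh]
Tick 3: prefer A, take flask from A; A=[bolt,plank,gear] B=[valve,lathe,grate,disk] C=[mast,mesh,flask]
Tick 4: prefer B, take valve from B; A=[bolt,plank,gear] B=[lathe,grate,disk] C=[mast,mesh,flask,valve]

Answer: 4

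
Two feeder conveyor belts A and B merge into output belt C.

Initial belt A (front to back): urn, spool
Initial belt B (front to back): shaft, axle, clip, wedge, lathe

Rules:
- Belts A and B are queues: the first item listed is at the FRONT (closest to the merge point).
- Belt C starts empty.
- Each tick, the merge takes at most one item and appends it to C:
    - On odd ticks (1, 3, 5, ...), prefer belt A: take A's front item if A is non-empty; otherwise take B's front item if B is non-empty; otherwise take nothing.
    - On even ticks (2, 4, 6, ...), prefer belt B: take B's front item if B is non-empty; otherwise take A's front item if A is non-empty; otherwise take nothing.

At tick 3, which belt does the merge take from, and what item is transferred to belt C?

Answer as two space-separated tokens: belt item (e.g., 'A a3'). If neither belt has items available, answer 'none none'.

Tick 1: prefer A, take urn from A; A=[spool] B=[shaft,axle,clip,wedge,lathe] C=[urn]
Tick 2: prefer B, take shaft from B; A=[spool] B=[axle,clip,wedge,lathe] C=[urn,shaft]
Tick 3: prefer A, take spool from A; A=[-] B=[axle,clip,wedge,lathe] C=[urn,shaft,spool]

Answer: A spool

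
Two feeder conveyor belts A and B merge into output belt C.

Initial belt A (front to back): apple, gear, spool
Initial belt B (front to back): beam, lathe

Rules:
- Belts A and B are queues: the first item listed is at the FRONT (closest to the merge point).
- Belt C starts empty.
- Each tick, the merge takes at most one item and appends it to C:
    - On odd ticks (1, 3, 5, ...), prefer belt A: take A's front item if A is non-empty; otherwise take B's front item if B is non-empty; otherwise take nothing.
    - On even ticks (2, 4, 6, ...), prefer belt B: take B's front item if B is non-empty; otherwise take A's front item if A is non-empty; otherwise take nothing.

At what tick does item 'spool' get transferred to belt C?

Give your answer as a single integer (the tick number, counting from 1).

Answer: 5

Derivation:
Tick 1: prefer A, take apple from A; A=[gear,spool] B=[beam,lathe] C=[apple]
Tick 2: prefer B, take beam from B; A=[gear,spool] B=[lathe] C=[apple,beam]
Tick 3: prefer A, take gear from A; A=[spool] B=[lathe] C=[apple,beam,gear]
Tick 4: prefer B, take lathe from B; A=[spool] B=[-] C=[apple,beam,gear,lathe]
Tick 5: prefer A, take spool from A; A=[-] B=[-] C=[apple,beam,gear,lathe,spool]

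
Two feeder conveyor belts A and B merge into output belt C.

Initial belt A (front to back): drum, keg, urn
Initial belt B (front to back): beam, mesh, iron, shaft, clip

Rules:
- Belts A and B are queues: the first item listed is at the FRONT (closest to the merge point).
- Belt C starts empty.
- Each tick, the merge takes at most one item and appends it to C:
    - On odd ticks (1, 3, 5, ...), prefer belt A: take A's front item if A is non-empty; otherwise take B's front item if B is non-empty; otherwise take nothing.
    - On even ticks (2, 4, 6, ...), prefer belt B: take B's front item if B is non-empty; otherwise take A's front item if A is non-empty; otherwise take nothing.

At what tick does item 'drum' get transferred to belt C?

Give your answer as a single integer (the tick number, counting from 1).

Tick 1: prefer A, take drum from A; A=[keg,urn] B=[beam,mesh,iron,shaft,clip] C=[drum]

Answer: 1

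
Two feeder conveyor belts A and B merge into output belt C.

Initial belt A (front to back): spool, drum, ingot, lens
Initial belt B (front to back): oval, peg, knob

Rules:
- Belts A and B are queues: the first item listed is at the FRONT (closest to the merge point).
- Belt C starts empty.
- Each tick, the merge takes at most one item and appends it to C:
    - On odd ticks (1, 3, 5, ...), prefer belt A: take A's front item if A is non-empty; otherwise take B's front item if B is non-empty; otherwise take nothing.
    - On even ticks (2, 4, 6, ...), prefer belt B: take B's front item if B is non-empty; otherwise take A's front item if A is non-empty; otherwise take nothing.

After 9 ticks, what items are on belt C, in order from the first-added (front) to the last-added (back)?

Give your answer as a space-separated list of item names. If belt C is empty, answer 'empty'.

Answer: spool oval drum peg ingot knob lens

Derivation:
Tick 1: prefer A, take spool from A; A=[drum,ingot,lens] B=[oval,peg,knob] C=[spool]
Tick 2: prefer B, take oval from B; A=[drum,ingot,lens] B=[peg,knob] C=[spool,oval]
Tick 3: prefer A, take drum from A; A=[ingot,lens] B=[peg,knob] C=[spool,oval,drum]
Tick 4: prefer B, take peg from B; A=[ingot,lens] B=[knob] C=[spool,oval,drum,peg]
Tick 5: prefer A, take ingot from A; A=[lens] B=[knob] C=[spool,oval,drum,peg,ingot]
Tick 6: prefer B, take knob from B; A=[lens] B=[-] C=[spool,oval,drum,peg,ingot,knob]
Tick 7: prefer A, take lens from A; A=[-] B=[-] C=[spool,oval,drum,peg,ingot,knob,lens]
Tick 8: prefer B, both empty, nothing taken; A=[-] B=[-] C=[spool,oval,drum,peg,ingot,knob,lens]
Tick 9: prefer A, both empty, nothing taken; A=[-] B=[-] C=[spool,oval,drum,peg,ingot,knob,lens]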